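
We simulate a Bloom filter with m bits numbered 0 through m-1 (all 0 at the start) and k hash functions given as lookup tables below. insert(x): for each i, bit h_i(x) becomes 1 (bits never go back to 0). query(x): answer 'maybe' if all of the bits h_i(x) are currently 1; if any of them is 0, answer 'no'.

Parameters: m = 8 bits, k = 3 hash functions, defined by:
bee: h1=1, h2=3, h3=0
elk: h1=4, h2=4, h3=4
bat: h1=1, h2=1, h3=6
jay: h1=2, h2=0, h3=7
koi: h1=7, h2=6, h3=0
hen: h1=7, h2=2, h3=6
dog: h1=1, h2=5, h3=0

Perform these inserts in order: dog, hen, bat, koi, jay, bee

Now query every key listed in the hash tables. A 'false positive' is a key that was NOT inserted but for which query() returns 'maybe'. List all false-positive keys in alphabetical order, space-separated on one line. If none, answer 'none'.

Start: bits=00000000
After insert 'dog': sets bits 0 1 5 -> bits=11000100
After insert 'hen': sets bits 2 6 7 -> bits=11100111
After insert 'bat': sets bits 1 6 -> bits=11100111
After insert 'koi': sets bits 0 6 7 -> bits=11100111
After insert 'jay': sets bits 0 2 7 -> bits=11100111
After insert 'bee': sets bits 0 1 3 -> bits=11110111
Not inserted: elk — query each against bits=11110111:
query elk: checks bit4=0 (has a 0) -> no => not a false positive
False positives (alphabetical): none

Answer: none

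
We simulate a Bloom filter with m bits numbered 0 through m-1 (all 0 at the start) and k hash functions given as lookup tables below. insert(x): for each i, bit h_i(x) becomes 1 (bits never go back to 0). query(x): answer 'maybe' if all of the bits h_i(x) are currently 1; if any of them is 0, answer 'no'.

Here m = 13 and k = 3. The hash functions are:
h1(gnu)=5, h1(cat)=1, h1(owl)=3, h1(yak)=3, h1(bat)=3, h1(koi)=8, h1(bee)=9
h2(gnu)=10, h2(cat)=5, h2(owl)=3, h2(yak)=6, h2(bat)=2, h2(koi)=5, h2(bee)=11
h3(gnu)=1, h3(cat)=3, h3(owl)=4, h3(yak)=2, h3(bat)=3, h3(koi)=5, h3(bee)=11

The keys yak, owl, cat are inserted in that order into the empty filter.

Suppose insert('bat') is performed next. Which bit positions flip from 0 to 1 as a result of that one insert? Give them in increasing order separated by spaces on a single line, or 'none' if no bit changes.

Answer: none

Derivation:
Start: bits=0000000000000
After insert 'yak': sets bits 2 3 6 -> bits=0011001000000
After insert 'owl': sets bits 3 4 -> bits=0011101000000
After insert 'cat': sets bits 1 3 5 -> bits=0111111000000
insert 'bat' would touch bits 2 3; currently bit2=1, bit3=1
Bits that are 0 among those (would change 0->1): none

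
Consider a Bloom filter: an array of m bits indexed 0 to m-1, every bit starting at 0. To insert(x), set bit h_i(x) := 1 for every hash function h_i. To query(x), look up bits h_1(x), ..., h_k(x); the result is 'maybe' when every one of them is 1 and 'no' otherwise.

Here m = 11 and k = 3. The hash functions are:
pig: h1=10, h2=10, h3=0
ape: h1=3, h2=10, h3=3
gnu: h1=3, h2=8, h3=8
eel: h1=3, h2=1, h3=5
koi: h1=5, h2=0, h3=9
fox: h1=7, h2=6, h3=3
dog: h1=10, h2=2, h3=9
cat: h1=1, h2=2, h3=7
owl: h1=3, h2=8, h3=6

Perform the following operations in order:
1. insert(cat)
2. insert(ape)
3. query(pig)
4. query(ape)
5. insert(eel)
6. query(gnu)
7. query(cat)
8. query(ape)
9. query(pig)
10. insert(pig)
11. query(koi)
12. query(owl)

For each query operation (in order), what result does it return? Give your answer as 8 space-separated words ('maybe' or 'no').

Start: bits=00000000000
Op 1: insert cat -> sets bits 1 2 7 -> bits=01100001000
Op 2: insert ape -> sets bits 3 10 -> bits=01110001001
Op 3: query pig -> checks bit0=0, bit10=1 (has a 0) -> no
Op 4: query ape -> checks bit3=1, bit10=1 (all 1) -> maybe
Op 5: insert eel -> sets bits 1 3 5 -> bits=01110101001
Op 6: query gnu -> checks bit3=1, bit8=0 (has a 0) -> no
Op 7: query cat -> checks bit1=1, bit2=1, bit7=1 (all 1) -> maybe
Op 8: query ape -> checks bit3=1, bit10=1 (all 1) -> maybe
Op 9: query pig -> checks bit0=0, bit10=1 (has a 0) -> no
Op 10: insert pig -> sets bits 0 10 -> bits=11110101001
Op 11: query koi -> checks bit0=1, bit5=1, bit9=0 (has a 0) -> no
Op 12: query owl -> checks bit3=1, bit6=0, bit8=0 (has a 0) -> no
Query results in order: no maybe no maybe maybe no no no

Answer: no maybe no maybe maybe no no no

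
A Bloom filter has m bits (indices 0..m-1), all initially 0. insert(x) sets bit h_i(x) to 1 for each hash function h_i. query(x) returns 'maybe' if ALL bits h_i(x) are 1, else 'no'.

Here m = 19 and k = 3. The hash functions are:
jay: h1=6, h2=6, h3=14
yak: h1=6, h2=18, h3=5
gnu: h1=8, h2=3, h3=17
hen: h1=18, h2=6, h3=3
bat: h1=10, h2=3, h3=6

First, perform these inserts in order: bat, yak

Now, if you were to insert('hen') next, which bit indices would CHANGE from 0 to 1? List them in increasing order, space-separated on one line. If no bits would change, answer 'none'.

Start: bits=0000000000000000000
After insert 'bat': sets bits 3 6 10 -> bits=0001001000100000000
After insert 'yak': sets bits 5 6 18 -> bits=0001011000100000001
insert 'hen' would touch bits 3 6 18; currently bit3=1, bit6=1, bit18=1
Bits that are 0 among those (would change 0->1): none

Answer: none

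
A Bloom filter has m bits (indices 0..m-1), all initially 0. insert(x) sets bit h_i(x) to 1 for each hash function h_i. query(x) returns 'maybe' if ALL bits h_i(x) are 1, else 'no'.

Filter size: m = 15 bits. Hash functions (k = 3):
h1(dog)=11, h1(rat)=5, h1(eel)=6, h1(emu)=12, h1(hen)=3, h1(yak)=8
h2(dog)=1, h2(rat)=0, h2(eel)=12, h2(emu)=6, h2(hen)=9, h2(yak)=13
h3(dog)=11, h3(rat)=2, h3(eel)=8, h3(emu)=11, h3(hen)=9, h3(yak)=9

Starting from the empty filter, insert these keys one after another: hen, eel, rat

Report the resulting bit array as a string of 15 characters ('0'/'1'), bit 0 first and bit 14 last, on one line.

Answer: 101101101100100

Derivation:
Start: bits=000000000000000
After insert 'hen': sets bits 3 9 -> bits=000100000100000
After insert 'eel': sets bits 6 8 12 -> bits=000100101100100
After insert 'rat': sets bits 0 2 5 -> bits=101101101100100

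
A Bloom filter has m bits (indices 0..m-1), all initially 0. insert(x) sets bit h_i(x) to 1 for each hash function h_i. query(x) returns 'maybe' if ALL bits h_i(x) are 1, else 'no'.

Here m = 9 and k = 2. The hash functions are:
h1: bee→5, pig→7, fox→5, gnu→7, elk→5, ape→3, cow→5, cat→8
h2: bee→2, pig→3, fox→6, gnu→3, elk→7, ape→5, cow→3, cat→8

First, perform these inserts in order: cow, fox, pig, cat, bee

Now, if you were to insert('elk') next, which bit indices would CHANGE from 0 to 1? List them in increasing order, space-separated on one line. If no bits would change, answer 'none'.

Answer: none

Derivation:
Start: bits=000000000
After insert 'cow': sets bits 3 5 -> bits=000101000
After insert 'fox': sets bits 5 6 -> bits=000101100
After insert 'pig': sets bits 3 7 -> bits=000101110
After insert 'cat': sets bits 8 -> bits=000101111
After insert 'bee': sets bits 2 5 -> bits=001101111
insert 'elk' would touch bits 5 7; currently bit5=1, bit7=1
Bits that are 0 among those (would change 0->1): none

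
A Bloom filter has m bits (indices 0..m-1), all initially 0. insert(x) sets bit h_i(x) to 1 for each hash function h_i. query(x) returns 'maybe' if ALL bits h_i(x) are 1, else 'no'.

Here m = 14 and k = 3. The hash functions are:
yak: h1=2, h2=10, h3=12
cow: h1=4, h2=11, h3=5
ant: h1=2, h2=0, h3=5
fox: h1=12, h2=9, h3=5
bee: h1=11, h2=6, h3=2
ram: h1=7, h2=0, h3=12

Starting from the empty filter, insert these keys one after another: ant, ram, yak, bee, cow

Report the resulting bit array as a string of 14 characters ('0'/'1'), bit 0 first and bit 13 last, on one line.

Start: bits=00000000000000
After insert 'ant': sets bits 0 2 5 -> bits=10100100000000
After insert 'ram': sets bits 0 7 12 -> bits=10100101000010
After insert 'yak': sets bits 2 10 12 -> bits=10100101001010
After insert 'bee': sets bits 2 6 11 -> bits=10100111001110
After insert 'cow': sets bits 4 5 11 -> bits=10101111001110

Answer: 10101111001110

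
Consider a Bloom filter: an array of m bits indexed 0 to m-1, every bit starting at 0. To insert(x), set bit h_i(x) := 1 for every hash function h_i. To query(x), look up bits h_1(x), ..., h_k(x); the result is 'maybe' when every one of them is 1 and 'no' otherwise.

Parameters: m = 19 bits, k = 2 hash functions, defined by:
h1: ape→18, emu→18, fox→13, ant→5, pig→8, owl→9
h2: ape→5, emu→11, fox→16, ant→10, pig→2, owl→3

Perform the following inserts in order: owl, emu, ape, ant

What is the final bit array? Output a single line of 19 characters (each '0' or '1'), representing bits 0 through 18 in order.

Start: bits=0000000000000000000
After insert 'owl': sets bits 3 9 -> bits=0001000001000000000
After insert 'emu': sets bits 11 18 -> bits=0001000001010000001
After insert 'ape': sets bits 5 18 -> bits=0001010001010000001
After insert 'ant': sets bits 5 10 -> bits=0001010001110000001

Answer: 0001010001110000001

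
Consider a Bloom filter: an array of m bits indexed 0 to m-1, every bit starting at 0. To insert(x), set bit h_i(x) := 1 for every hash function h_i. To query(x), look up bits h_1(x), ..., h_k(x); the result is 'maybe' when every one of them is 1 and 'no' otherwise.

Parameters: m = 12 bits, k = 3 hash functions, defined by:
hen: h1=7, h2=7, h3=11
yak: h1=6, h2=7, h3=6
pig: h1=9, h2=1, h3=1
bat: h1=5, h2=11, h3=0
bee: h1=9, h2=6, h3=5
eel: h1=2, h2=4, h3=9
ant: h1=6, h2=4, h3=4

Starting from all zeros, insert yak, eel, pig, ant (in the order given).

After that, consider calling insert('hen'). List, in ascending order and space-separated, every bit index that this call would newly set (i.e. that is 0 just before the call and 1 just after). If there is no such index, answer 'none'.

Answer: 11

Derivation:
Start: bits=000000000000
After insert 'yak': sets bits 6 7 -> bits=000000110000
After insert 'eel': sets bits 2 4 9 -> bits=001010110100
After insert 'pig': sets bits 1 9 -> bits=011010110100
After insert 'ant': sets bits 4 6 -> bits=011010110100
insert 'hen' would touch bits 7 11; currently bit7=1, bit11=0
Bits that are 0 among those (would change 0->1): 11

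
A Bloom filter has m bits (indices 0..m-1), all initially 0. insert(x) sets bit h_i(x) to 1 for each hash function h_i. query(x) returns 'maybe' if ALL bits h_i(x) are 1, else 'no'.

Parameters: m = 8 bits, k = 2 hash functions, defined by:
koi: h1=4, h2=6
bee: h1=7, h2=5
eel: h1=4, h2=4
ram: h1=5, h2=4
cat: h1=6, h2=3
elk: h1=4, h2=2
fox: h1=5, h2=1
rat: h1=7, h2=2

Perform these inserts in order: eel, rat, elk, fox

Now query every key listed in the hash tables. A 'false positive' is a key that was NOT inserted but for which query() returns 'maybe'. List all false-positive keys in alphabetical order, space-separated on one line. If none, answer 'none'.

Answer: bee ram

Derivation:
Start: bits=00000000
After insert 'eel': sets bits 4 -> bits=00001000
After insert 'rat': sets bits 2 7 -> bits=00101001
After insert 'elk': sets bits 2 4 -> bits=00101001
After insert 'fox': sets bits 1 5 -> bits=01101101
Not inserted: bee cat koi ram — query each against bits=01101101:
query bee: checks bit5=1, bit7=1 (all 1) -> maybe => FALSE POSITIVE
query cat: checks bit3=0, bit6=0 (has a 0) -> no => not a false positive
query koi: checks bit4=1, bit6=0 (has a 0) -> no => not a false positive
query ram: checks bit4=1, bit5=1 (all 1) -> maybe => FALSE POSITIVE
False positives (alphabetical): bee ram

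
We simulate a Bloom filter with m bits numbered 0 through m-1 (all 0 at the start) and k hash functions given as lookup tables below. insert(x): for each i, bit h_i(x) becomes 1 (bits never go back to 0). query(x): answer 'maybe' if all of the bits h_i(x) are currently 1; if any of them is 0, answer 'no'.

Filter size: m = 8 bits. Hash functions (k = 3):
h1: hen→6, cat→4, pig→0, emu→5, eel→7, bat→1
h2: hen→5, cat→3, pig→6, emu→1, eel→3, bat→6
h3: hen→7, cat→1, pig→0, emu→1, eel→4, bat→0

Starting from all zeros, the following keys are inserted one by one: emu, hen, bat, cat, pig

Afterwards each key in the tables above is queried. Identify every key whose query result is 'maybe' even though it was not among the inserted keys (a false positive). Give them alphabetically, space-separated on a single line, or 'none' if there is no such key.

Start: bits=00000000
After insert 'emu': sets bits 1 5 -> bits=01000100
After insert 'hen': sets bits 5 6 7 -> bits=01000111
After insert 'bat': sets bits 0 1 6 -> bits=11000111
After insert 'cat': sets bits 1 3 4 -> bits=11011111
After insert 'pig': sets bits 0 6 -> bits=11011111
Not inserted: eel — query each against bits=11011111:
query eel: checks bit3=1, bit4=1, bit7=1 (all 1) -> maybe => FALSE POSITIVE
False positives (alphabetical): eel

Answer: eel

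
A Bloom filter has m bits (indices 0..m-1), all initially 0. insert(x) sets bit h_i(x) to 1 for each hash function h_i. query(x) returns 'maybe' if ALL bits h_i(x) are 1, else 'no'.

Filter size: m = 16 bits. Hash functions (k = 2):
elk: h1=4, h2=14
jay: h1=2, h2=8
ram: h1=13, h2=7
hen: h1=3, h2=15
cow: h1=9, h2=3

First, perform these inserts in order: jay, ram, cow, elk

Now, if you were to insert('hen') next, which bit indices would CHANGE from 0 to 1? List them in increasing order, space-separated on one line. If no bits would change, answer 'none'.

Answer: 15

Derivation:
Start: bits=0000000000000000
After insert 'jay': sets bits 2 8 -> bits=0010000010000000
After insert 'ram': sets bits 7 13 -> bits=0010000110000100
After insert 'cow': sets bits 3 9 -> bits=0011000111000100
After insert 'elk': sets bits 4 14 -> bits=0011100111000110
insert 'hen' would touch bits 3 15; currently bit3=1, bit15=0
Bits that are 0 among those (would change 0->1): 15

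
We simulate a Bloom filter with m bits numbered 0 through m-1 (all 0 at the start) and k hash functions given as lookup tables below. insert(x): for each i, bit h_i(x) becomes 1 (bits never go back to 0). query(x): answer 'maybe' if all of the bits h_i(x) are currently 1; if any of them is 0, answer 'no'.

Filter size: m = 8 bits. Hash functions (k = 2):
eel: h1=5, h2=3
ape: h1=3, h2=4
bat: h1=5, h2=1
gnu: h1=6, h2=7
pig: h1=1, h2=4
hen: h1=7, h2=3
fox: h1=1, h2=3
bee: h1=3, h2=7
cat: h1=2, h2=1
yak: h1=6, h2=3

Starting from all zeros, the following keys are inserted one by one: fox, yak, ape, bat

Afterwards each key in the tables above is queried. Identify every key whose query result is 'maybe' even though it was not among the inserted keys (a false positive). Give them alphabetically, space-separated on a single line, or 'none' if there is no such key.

Start: bits=00000000
After insert 'fox': sets bits 1 3 -> bits=01010000
After insert 'yak': sets bits 3 6 -> bits=01010010
After insert 'ape': sets bits 3 4 -> bits=01011010
After insert 'bat': sets bits 1 5 -> bits=01011110
Not inserted: bee cat eel gnu hen pig — query each against bits=01011110:
query bee: checks bit3=1, bit7=0 (has a 0) -> no => not a false positive
query cat: checks bit1=1, bit2=0 (has a 0) -> no => not a false positive
query eel: checks bit3=1, bit5=1 (all 1) -> maybe => FALSE POSITIVE
query gnu: checks bit6=1, bit7=0 (has a 0) -> no => not a false positive
query hen: checks bit3=1, bit7=0 (has a 0) -> no => not a false positive
query pig: checks bit1=1, bit4=1 (all 1) -> maybe => FALSE POSITIVE
False positives (alphabetical): eel pig

Answer: eel pig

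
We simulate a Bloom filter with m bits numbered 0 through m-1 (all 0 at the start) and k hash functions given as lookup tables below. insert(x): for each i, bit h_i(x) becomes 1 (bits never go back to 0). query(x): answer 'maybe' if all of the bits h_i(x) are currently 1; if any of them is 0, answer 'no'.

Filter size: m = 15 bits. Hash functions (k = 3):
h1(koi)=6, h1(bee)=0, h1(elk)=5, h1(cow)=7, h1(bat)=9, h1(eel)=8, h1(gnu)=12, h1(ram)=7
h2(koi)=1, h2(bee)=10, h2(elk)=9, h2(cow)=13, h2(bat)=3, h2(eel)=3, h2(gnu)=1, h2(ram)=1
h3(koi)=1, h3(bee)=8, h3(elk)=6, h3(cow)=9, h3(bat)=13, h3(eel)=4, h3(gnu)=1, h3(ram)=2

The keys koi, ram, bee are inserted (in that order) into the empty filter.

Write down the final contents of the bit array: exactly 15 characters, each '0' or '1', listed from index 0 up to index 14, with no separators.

Start: bits=000000000000000
After insert 'koi': sets bits 1 6 -> bits=010000100000000
After insert 'ram': sets bits 1 2 7 -> bits=011000110000000
After insert 'bee': sets bits 0 8 10 -> bits=111000111010000

Answer: 111000111010000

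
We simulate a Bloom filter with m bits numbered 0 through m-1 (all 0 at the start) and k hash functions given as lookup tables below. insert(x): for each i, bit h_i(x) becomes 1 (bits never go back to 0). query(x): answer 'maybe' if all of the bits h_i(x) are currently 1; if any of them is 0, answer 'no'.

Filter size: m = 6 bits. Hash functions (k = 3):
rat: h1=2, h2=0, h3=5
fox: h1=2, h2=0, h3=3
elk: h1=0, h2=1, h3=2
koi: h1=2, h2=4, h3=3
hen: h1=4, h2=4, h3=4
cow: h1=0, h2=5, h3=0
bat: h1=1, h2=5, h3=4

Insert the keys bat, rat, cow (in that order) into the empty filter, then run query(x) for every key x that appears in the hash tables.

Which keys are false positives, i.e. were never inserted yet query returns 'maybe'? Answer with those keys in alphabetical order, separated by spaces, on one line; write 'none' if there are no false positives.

Start: bits=000000
After insert 'bat': sets bits 1 4 5 -> bits=010011
After insert 'rat': sets bits 0 2 5 -> bits=111011
After insert 'cow': sets bits 0 5 -> bits=111011
Not inserted: elk fox hen koi — query each against bits=111011:
query elk: checks bit0=1, bit1=1, bit2=1 (all 1) -> maybe => FALSE POSITIVE
query fox: checks bit0=1, bit2=1, bit3=0 (has a 0) -> no => not a false positive
query hen: checks bit4=1 (all 1) -> maybe => FALSE POSITIVE
query koi: checks bit2=1, bit3=0, bit4=1 (has a 0) -> no => not a false positive
False positives (alphabetical): elk hen

Answer: elk hen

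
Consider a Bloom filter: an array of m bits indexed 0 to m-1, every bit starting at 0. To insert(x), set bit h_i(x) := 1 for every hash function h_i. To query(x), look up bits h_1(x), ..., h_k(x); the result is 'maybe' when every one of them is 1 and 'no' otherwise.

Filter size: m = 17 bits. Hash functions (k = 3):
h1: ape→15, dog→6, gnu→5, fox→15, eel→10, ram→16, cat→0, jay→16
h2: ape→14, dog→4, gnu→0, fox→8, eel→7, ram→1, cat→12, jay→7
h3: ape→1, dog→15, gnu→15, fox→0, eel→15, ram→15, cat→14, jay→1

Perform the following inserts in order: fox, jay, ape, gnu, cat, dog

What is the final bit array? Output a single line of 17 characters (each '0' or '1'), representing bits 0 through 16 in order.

Answer: 11001111100010111

Derivation:
Start: bits=00000000000000000
After insert 'fox': sets bits 0 8 15 -> bits=10000000100000010
After insert 'jay': sets bits 1 7 16 -> bits=11000001100000011
After insert 'ape': sets bits 1 14 15 -> bits=11000001100000111
After insert 'gnu': sets bits 0 5 15 -> bits=11000101100000111
After insert 'cat': sets bits 0 12 14 -> bits=11000101100010111
After insert 'dog': sets bits 4 6 15 -> bits=11001111100010111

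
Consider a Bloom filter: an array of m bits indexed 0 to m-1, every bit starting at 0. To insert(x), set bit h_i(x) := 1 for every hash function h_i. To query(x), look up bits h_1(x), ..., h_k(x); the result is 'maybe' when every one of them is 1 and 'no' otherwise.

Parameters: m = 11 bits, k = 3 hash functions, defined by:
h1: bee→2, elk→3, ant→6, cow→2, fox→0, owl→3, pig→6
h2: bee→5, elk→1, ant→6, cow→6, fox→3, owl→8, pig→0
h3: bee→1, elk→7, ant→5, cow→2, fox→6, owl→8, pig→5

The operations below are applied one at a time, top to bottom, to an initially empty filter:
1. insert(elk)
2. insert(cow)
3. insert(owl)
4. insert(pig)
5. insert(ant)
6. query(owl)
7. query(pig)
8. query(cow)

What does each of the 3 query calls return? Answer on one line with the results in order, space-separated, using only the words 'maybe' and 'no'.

Answer: maybe maybe maybe

Derivation:
Start: bits=00000000000
Op 1: insert elk -> sets bits 1 3 7 -> bits=01010001000
Op 2: insert cow -> sets bits 2 6 -> bits=01110011000
Op 3: insert owl -> sets bits 3 8 -> bits=01110011100
Op 4: insert pig -> sets bits 0 5 6 -> bits=11110111100
Op 5: insert ant -> sets bits 5 6 -> bits=11110111100
Op 6: query owl -> checks bit3=1, bit8=1 (all 1) -> maybe
Op 7: query pig -> checks bit0=1, bit5=1, bit6=1 (all 1) -> maybe
Op 8: query cow -> checks bit2=1, bit6=1 (all 1) -> maybe
Query results in order: maybe maybe maybe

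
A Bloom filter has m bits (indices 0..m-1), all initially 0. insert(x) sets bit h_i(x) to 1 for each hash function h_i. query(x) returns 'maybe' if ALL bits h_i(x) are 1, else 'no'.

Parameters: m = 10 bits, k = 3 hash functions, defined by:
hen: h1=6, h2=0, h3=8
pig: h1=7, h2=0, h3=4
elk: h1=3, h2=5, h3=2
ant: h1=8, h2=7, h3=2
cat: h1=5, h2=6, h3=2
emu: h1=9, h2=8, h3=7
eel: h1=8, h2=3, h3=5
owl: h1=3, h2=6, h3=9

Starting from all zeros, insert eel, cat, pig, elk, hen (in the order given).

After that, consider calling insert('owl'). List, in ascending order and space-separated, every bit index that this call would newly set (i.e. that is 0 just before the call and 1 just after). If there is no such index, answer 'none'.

Answer: 9

Derivation:
Start: bits=0000000000
After insert 'eel': sets bits 3 5 8 -> bits=0001010010
After insert 'cat': sets bits 2 5 6 -> bits=0011011010
After insert 'pig': sets bits 0 4 7 -> bits=1011111110
After insert 'elk': sets bits 2 3 5 -> bits=1011111110
After insert 'hen': sets bits 0 6 8 -> bits=1011111110
insert 'owl' would touch bits 3 6 9; currently bit3=1, bit6=1, bit9=0
Bits that are 0 among those (would change 0->1): 9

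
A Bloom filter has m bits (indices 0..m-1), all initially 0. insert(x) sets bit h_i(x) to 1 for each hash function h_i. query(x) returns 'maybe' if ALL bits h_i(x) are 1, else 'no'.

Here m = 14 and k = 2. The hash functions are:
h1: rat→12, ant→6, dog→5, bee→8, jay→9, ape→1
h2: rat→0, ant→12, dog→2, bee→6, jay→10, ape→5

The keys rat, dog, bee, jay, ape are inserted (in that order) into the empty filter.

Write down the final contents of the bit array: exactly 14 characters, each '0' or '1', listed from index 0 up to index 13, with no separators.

Start: bits=00000000000000
After insert 'rat': sets bits 0 12 -> bits=10000000000010
After insert 'dog': sets bits 2 5 -> bits=10100100000010
After insert 'bee': sets bits 6 8 -> bits=10100110100010
After insert 'jay': sets bits 9 10 -> bits=10100110111010
After insert 'ape': sets bits 1 5 -> bits=11100110111010

Answer: 11100110111010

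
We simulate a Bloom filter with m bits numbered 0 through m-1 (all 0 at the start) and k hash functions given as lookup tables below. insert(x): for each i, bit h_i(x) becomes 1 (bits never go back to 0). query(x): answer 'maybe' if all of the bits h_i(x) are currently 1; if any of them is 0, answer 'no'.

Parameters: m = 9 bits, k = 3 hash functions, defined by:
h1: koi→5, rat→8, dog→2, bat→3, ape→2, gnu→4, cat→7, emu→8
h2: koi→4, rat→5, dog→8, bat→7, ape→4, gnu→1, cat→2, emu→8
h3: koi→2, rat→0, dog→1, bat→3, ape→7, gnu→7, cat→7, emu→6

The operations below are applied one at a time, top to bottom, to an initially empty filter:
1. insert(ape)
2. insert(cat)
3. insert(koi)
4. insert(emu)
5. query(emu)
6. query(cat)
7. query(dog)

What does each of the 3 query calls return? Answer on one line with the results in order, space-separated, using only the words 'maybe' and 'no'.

Answer: maybe maybe no

Derivation:
Start: bits=000000000
Op 1: insert ape -> sets bits 2 4 7 -> bits=001010010
Op 2: insert cat -> sets bits 2 7 -> bits=001010010
Op 3: insert koi -> sets bits 2 4 5 -> bits=001011010
Op 4: insert emu -> sets bits 6 8 -> bits=001011111
Op 5: query emu -> checks bit6=1, bit8=1 (all 1) -> maybe
Op 6: query cat -> checks bit2=1, bit7=1 (all 1) -> maybe
Op 7: query dog -> checks bit1=0, bit2=1, bit8=1 (has a 0) -> no
Query results in order: maybe maybe no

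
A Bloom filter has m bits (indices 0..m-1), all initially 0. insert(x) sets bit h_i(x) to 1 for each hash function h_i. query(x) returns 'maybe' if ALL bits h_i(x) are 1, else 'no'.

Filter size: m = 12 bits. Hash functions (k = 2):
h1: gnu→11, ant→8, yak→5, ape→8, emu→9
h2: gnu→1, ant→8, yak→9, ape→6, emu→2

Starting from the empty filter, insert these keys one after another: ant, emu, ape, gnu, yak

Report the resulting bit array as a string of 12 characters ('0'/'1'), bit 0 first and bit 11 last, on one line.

Start: bits=000000000000
After insert 'ant': sets bits 8 -> bits=000000001000
After insert 'emu': sets bits 2 9 -> bits=001000001100
After insert 'ape': sets bits 6 8 -> bits=001000101100
After insert 'gnu': sets bits 1 11 -> bits=011000101101
After insert 'yak': sets bits 5 9 -> bits=011001101101

Answer: 011001101101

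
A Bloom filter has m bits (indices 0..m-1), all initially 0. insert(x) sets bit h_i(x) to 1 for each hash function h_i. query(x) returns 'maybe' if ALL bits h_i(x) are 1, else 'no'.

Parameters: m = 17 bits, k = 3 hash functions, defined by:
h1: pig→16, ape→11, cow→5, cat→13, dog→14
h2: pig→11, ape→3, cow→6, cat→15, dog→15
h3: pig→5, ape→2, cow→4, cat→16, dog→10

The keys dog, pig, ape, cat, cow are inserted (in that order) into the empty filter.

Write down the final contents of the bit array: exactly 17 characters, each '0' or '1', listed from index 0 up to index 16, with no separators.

Answer: 00111110001101111

Derivation:
Start: bits=00000000000000000
After insert 'dog': sets bits 10 14 15 -> bits=00000000001000110
After insert 'pig': sets bits 5 11 16 -> bits=00000100001100111
After insert 'ape': sets bits 2 3 11 -> bits=00110100001100111
After insert 'cat': sets bits 13 15 16 -> bits=00110100001101111
After insert 'cow': sets bits 4 5 6 -> bits=00111110001101111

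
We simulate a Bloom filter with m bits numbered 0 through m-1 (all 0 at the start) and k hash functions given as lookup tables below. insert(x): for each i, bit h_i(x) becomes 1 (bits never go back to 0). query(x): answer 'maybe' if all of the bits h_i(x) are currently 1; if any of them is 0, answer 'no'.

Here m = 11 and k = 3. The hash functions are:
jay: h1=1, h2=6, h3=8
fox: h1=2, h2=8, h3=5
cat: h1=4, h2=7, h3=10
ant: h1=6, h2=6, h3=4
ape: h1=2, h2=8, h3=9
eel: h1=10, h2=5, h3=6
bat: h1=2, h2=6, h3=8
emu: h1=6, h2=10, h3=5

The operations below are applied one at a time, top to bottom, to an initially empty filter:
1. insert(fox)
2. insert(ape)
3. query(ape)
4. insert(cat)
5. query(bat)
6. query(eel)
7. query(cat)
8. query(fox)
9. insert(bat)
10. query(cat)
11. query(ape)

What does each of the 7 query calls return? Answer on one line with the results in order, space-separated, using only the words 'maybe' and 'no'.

Answer: maybe no no maybe maybe maybe maybe

Derivation:
Start: bits=00000000000
Op 1: insert fox -> sets bits 2 5 8 -> bits=00100100100
Op 2: insert ape -> sets bits 2 8 9 -> bits=00100100110
Op 3: query ape -> checks bit2=1, bit8=1, bit9=1 (all 1) -> maybe
Op 4: insert cat -> sets bits 4 7 10 -> bits=00101101111
Op 5: query bat -> checks bit2=1, bit6=0, bit8=1 (has a 0) -> no
Op 6: query eel -> checks bit5=1, bit6=0, bit10=1 (has a 0) -> no
Op 7: query cat -> checks bit4=1, bit7=1, bit10=1 (all 1) -> maybe
Op 8: query fox -> checks bit2=1, bit5=1, bit8=1 (all 1) -> maybe
Op 9: insert bat -> sets bits 2 6 8 -> bits=00101111111
Op 10: query cat -> checks bit4=1, bit7=1, bit10=1 (all 1) -> maybe
Op 11: query ape -> checks bit2=1, bit8=1, bit9=1 (all 1) -> maybe
Query results in order: maybe no no maybe maybe maybe maybe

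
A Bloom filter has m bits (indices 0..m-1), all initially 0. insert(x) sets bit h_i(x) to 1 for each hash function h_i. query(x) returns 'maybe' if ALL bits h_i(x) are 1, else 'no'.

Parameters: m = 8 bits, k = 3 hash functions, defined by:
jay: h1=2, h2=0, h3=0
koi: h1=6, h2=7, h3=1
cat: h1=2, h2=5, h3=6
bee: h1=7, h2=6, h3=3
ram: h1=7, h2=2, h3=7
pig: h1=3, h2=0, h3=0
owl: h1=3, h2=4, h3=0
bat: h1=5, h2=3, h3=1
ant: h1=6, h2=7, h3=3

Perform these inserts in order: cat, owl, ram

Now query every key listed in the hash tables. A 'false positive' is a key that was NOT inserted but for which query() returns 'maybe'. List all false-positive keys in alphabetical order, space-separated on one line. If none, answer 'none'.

Start: bits=00000000
After insert 'cat': sets bits 2 5 6 -> bits=00100110
After insert 'owl': sets bits 0 3 4 -> bits=10111110
After insert 'ram': sets bits 2 7 -> bits=10111111
Not inserted: ant bat bee jay koi pig — query each against bits=10111111:
query ant: checks bit3=1, bit6=1, bit7=1 (all 1) -> maybe => FALSE POSITIVE
query bat: checks bit1=0, bit3=1, bit5=1 (has a 0) -> no => not a false positive
query bee: checks bit3=1, bit6=1, bit7=1 (all 1) -> maybe => FALSE POSITIVE
query jay: checks bit0=1, bit2=1 (all 1) -> maybe => FALSE POSITIVE
query koi: checks bit1=0, bit6=1, bit7=1 (has a 0) -> no => not a false positive
query pig: checks bit0=1, bit3=1 (all 1) -> maybe => FALSE POSITIVE
False positives (alphabetical): ant bee jay pig

Answer: ant bee jay pig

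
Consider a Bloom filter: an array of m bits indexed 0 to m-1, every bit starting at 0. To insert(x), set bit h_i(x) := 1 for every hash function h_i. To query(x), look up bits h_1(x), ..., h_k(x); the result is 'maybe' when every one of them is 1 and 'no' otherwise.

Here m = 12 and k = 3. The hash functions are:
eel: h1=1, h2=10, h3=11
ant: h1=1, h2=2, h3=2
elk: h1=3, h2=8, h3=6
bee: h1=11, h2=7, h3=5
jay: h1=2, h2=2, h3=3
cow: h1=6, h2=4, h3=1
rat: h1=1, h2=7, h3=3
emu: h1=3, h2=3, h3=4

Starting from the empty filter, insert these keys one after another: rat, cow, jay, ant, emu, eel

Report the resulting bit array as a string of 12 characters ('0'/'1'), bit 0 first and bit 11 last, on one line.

Start: bits=000000000000
After insert 'rat': sets bits 1 3 7 -> bits=010100010000
After insert 'cow': sets bits 1 4 6 -> bits=010110110000
After insert 'jay': sets bits 2 3 -> bits=011110110000
After insert 'ant': sets bits 1 2 -> bits=011110110000
After insert 'emu': sets bits 3 4 -> bits=011110110000
After insert 'eel': sets bits 1 10 11 -> bits=011110110011

Answer: 011110110011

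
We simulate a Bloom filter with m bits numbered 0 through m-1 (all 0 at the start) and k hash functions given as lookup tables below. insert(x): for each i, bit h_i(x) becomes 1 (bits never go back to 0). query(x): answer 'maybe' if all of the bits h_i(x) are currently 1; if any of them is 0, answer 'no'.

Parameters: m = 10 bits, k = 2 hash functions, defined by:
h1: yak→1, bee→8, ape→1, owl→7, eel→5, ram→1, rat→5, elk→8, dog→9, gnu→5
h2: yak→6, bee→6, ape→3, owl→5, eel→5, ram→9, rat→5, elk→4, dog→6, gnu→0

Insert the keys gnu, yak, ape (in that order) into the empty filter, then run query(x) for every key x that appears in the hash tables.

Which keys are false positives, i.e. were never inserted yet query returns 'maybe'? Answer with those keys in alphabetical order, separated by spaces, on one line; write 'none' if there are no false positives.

Start: bits=0000000000
After insert 'gnu': sets bits 0 5 -> bits=1000010000
After insert 'yak': sets bits 1 6 -> bits=1100011000
After insert 'ape': sets bits 1 3 -> bits=1101011000
Not inserted: bee dog eel elk owl ram rat — query each against bits=1101011000:
query bee: checks bit6=1, bit8=0 (has a 0) -> no => not a false positive
query dog: checks bit6=1, bit9=0 (has a 0) -> no => not a false positive
query eel: checks bit5=1 (all 1) -> maybe => FALSE POSITIVE
query elk: checks bit4=0, bit8=0 (has a 0) -> no => not a false positive
query owl: checks bit5=1, bit7=0 (has a 0) -> no => not a false positive
query ram: checks bit1=1, bit9=0 (has a 0) -> no => not a false positive
query rat: checks bit5=1 (all 1) -> maybe => FALSE POSITIVE
False positives (alphabetical): eel rat

Answer: eel rat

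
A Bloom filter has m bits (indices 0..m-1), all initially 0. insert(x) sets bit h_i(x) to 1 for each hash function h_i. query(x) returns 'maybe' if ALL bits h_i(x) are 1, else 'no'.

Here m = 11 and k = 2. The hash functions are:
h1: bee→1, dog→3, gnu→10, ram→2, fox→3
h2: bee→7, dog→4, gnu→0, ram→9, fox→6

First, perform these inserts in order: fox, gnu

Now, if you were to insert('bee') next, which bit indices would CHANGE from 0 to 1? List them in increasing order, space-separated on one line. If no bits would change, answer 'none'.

Answer: 1 7

Derivation:
Start: bits=00000000000
After insert 'fox': sets bits 3 6 -> bits=00010010000
After insert 'gnu': sets bits 0 10 -> bits=10010010001
insert 'bee' would touch bits 1 7; currently bit1=0, bit7=0
Bits that are 0 among those (would change 0->1): 1 7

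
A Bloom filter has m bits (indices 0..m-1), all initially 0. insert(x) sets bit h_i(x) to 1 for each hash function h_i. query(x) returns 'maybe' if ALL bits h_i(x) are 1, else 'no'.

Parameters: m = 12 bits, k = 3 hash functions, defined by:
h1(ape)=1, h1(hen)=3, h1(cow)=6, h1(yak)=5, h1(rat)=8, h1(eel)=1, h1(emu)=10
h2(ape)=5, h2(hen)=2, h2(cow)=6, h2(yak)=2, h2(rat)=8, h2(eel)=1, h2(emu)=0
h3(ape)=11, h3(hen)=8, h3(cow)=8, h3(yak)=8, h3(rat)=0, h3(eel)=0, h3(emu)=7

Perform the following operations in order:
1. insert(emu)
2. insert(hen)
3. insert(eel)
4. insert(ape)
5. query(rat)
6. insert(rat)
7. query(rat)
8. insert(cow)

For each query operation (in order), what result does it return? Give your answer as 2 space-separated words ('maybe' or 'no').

Start: bits=000000000000
Op 1: insert emu -> sets bits 0 7 10 -> bits=100000010010
Op 2: insert hen -> sets bits 2 3 8 -> bits=101100011010
Op 3: insert eel -> sets bits 0 1 -> bits=111100011010
Op 4: insert ape -> sets bits 1 5 11 -> bits=111101011011
Op 5: query rat -> checks bit0=1, bit8=1 (all 1) -> maybe
Op 6: insert rat -> sets bits 0 8 -> bits=111101011011
Op 7: query rat -> checks bit0=1, bit8=1 (all 1) -> maybe
Op 8: insert cow -> sets bits 6 8 -> bits=111101111011
Query results in order: maybe maybe

Answer: maybe maybe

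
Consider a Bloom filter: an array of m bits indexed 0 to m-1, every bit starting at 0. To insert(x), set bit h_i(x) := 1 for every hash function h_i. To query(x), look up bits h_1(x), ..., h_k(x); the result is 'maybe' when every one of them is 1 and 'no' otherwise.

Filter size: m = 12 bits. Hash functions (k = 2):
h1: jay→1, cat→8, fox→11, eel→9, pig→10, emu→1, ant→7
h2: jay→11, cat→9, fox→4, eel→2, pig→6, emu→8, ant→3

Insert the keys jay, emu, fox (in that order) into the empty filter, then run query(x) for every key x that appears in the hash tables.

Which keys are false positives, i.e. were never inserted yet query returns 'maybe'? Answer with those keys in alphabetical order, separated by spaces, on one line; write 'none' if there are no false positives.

Start: bits=000000000000
After insert 'jay': sets bits 1 11 -> bits=010000000001
After insert 'emu': sets bits 1 8 -> bits=010000001001
After insert 'fox': sets bits 4 11 -> bits=010010001001
Not inserted: ant cat eel pig — query each against bits=010010001001:
query ant: checks bit3=0, bit7=0 (has a 0) -> no => not a false positive
query cat: checks bit8=1, bit9=0 (has a 0) -> no => not a false positive
query eel: checks bit2=0, bit9=0 (has a 0) -> no => not a false positive
query pig: checks bit6=0, bit10=0 (has a 0) -> no => not a false positive
False positives (alphabetical): none

Answer: none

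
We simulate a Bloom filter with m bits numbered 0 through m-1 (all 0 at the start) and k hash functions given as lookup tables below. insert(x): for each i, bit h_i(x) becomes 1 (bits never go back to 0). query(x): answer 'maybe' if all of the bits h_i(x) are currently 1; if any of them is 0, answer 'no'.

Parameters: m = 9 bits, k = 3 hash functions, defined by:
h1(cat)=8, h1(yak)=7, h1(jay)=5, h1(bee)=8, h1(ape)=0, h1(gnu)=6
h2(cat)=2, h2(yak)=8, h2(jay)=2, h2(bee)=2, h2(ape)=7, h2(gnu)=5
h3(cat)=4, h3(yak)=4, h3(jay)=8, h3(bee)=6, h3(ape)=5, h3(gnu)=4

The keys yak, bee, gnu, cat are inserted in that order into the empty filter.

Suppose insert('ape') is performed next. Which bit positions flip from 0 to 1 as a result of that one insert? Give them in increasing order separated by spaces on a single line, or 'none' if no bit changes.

Answer: 0

Derivation:
Start: bits=000000000
After insert 'yak': sets bits 4 7 8 -> bits=000010011
After insert 'bee': sets bits 2 6 8 -> bits=001010111
After insert 'gnu': sets bits 4 5 6 -> bits=001011111
After insert 'cat': sets bits 2 4 8 -> bits=001011111
insert 'ape' would touch bits 0 5 7; currently bit0=0, bit5=1, bit7=1
Bits that are 0 among those (would change 0->1): 0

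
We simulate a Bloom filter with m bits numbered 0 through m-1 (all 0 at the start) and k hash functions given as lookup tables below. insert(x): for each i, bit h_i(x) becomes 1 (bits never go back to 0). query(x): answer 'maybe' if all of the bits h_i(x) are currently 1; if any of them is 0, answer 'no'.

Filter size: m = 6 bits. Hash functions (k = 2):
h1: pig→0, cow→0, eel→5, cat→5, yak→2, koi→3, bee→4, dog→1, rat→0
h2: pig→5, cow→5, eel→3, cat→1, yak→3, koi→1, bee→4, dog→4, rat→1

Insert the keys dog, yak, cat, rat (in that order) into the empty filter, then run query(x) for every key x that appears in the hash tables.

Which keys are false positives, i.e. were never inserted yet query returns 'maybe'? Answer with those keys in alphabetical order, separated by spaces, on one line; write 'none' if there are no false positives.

Answer: bee cow eel koi pig

Derivation:
Start: bits=000000
After insert 'dog': sets bits 1 4 -> bits=010010
After insert 'yak': sets bits 2 3 -> bits=011110
After insert 'cat': sets bits 1 5 -> bits=011111
After insert 'rat': sets bits 0 1 -> bits=111111
Not inserted: bee cow eel koi pig — query each against bits=111111:
query bee: checks bit4=1 (all 1) -> maybe => FALSE POSITIVE
query cow: checks bit0=1, bit5=1 (all 1) -> maybe => FALSE POSITIVE
query eel: checks bit3=1, bit5=1 (all 1) -> maybe => FALSE POSITIVE
query koi: checks bit1=1, bit3=1 (all 1) -> maybe => FALSE POSITIVE
query pig: checks bit0=1, bit5=1 (all 1) -> maybe => FALSE POSITIVE
False positives (alphabetical): bee cow eel koi pig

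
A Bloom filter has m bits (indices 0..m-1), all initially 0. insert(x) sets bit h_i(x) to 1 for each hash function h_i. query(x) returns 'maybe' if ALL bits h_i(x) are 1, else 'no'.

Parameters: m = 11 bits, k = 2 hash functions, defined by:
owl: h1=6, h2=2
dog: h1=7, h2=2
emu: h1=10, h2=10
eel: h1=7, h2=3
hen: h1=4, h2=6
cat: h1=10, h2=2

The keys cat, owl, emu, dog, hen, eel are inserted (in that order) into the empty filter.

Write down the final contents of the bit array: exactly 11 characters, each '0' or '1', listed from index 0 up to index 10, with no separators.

Start: bits=00000000000
After insert 'cat': sets bits 2 10 -> bits=00100000001
After insert 'owl': sets bits 2 6 -> bits=00100010001
After insert 'emu': sets bits 10 -> bits=00100010001
After insert 'dog': sets bits 2 7 -> bits=00100011001
After insert 'hen': sets bits 4 6 -> bits=00101011001
After insert 'eel': sets bits 3 7 -> bits=00111011001

Answer: 00111011001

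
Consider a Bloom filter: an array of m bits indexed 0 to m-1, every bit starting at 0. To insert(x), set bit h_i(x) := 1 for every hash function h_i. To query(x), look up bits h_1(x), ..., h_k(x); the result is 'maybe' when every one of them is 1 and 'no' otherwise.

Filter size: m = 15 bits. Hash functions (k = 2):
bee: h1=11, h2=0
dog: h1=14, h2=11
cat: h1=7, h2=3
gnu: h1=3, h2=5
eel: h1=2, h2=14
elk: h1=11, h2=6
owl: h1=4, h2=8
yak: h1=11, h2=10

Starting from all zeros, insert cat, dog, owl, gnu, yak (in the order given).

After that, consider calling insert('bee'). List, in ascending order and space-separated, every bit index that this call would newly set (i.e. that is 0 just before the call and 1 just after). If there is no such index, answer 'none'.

Start: bits=000000000000000
After insert 'cat': sets bits 3 7 -> bits=000100010000000
After insert 'dog': sets bits 11 14 -> bits=000100010001001
After insert 'owl': sets bits 4 8 -> bits=000110011001001
After insert 'gnu': sets bits 3 5 -> bits=000111011001001
After insert 'yak': sets bits 10 11 -> bits=000111011011001
insert 'bee' would touch bits 0 11; currently bit0=0, bit11=1
Bits that are 0 among those (would change 0->1): 0

Answer: 0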